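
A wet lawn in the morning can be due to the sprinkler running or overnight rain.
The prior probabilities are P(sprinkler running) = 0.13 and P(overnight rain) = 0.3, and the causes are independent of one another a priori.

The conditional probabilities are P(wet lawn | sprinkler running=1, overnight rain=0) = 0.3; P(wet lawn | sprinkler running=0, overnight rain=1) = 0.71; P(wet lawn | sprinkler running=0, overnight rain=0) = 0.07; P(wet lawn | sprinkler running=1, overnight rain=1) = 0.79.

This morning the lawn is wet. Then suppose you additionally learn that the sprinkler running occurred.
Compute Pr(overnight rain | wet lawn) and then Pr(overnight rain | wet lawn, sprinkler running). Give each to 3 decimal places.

Enumerate the 4 (sprinkler running, overnight rain) configurations and weight by the priors:
  P(wet lawn) = 0.07·0.87·0.7 + 0.71·0.87·0.3 + 0.3·0.13·0.7 + 0.79·0.13·0.3
        = 0.042630 + 0.185310 + 0.027300 + 0.030810 = 0.286050
Keeping only the overnight rain-present terms gives 0.216120, so
  P(overnight rain | wet lawn) = 0.216120 / 0.286050 ≈ 0.756

With the extra evidence:
Enumerate both values of overnight rain and weight by the priors:
  P(wet lawn | sprinkler running) = 0.3×0.7 + 0.79×0.3
        = 0.210000 + 0.237000 = 0.447000
Keeping only the overnight rain-present terms gives 0.237000, so
  P(overnight rain | wet lawn, sprinkler running) = 0.237000 / 0.447000 ≈ 0.530

Pr(overnight rain | wet lawn) ≈ 0.756; Pr(overnight rain | wet lawn, sprinkler running) ≈ 0.530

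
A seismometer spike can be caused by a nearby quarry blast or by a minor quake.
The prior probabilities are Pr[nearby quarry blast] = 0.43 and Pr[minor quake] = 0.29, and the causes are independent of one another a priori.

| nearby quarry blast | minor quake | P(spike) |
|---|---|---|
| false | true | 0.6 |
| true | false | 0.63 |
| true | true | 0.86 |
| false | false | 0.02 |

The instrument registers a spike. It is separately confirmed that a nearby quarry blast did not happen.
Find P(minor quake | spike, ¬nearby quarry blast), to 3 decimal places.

Weight on minor quake=true, given the evidence: 0.6*0.29 = 0.174000
The normalizing constant is 0.02*0.71 + 0.6*0.29 = 0.188200
P(minor quake | spike, ¬nearby quarry blast) = 0.174000/0.188200 ≈ 0.925

P(minor quake | spike, ¬nearby quarry blast) ≈ 0.925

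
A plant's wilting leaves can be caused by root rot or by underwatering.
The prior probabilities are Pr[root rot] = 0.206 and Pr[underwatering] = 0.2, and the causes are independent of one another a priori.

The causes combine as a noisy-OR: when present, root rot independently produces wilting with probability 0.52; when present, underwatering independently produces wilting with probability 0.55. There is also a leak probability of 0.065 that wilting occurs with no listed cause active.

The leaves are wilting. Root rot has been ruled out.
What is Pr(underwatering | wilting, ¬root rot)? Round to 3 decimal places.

Pr(underwatering | wilting, ¬root rot) ≈ 0.690

Under noisy-OR, P(wilting | causes) = 1 − (1−0.065)·∏(1−qᵢ) over the active causes.
Sum P(wilting|·) weighted by the priors over both values of underwatering:
  P(wilting | ¬root rot) = 0.065*0.8 + 0.57925*0.2
        = 0.052000 + 0.115850 = 0.167850
Configurations with underwatering contribute 0.115850, so
  P(underwatering | wilting, ¬root rot) = 0.115850 / 0.167850 ≈ 0.690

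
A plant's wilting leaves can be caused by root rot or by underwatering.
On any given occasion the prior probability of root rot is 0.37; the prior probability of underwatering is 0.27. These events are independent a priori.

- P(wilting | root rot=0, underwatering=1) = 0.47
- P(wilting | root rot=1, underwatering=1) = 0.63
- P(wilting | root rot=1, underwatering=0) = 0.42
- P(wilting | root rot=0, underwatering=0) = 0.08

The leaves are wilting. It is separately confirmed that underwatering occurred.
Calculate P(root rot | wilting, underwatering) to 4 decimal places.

P(wilting | underwatering) = 0.47×0.63 + 0.63×0.37 = 0.296100 + 0.233100 = 0.529200
Restricting to configurations with root rot present: 0.63×0.37 = 0.233100.
Hence the posterior is 0.233100/0.529200 ≈ 0.4405.

P(root rot | wilting, underwatering) ≈ 0.4405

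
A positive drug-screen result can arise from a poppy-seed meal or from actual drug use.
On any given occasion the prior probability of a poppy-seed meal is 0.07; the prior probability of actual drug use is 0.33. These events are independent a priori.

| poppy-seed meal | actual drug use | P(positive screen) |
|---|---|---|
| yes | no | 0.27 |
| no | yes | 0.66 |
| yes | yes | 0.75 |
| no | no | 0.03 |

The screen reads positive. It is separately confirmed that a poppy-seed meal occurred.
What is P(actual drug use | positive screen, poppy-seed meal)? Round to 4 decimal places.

By total probability over both values of actual drug use:
  P(positive screen | poppy-seed meal) = 0.27*0.67 + 0.75*0.33
        = 0.180900 + 0.247500 = 0.428400
Configurations with actual drug use contribute 0.247500, so
  P(actual drug use | positive screen, poppy-seed meal) = 0.247500 / 0.428400 ≈ 0.5777

P(actual drug use | positive screen, poppy-seed meal) ≈ 0.5777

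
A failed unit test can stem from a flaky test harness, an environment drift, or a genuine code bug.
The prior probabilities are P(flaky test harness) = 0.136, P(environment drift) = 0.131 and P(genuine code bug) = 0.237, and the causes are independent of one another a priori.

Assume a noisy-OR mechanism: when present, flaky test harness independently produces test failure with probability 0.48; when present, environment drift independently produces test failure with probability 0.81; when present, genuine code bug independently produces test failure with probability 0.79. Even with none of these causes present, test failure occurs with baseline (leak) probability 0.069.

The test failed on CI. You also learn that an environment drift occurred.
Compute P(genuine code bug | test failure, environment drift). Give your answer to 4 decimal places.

P(genuine code bug | test failure, environment drift) ≈ 0.2643

Under noisy-OR, P(test failure | causes) = 1 − (1−0.069)·∏(1−qᵢ) over the active causes.
Numerator (weight on configurations with genuine code bug): 0.197161 + 0.031609 = 0.228770
Normalizer over all consistent configurations: 0.82311×0.864×0.763 + 0.962853×0.864×0.237 + 0.908017×0.136×0.763 + 0.980684×0.136×0.237 = 0.865613
Posterior = 0.228770 / 0.865613 ≈ 0.2643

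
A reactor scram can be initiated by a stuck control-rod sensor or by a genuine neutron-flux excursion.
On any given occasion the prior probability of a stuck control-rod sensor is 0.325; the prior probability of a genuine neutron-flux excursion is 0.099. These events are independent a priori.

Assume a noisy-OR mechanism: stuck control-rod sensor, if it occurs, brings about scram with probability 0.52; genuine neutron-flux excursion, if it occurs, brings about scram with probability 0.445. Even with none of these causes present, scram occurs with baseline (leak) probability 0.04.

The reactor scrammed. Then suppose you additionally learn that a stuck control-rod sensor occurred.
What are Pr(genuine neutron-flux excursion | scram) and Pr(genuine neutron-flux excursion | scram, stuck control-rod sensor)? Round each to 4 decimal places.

Pr(genuine neutron-flux excursion | scram) ≈ 0.2324; Pr(genuine neutron-flux excursion | scram, stuck control-rod sensor) ≈ 0.1317

Under noisy-OR, P(scram | causes) = 1 − (1−0.04)·∏(1−qᵢ) over the active causes.
P(scram) = 0.04·0.675·0.901 + 0.4672·0.675·0.099 + 0.5392·0.325·0.901 + 0.744256·0.325·0.099 = 0.024327 + 0.031221 + 0.157891 + 0.023946 = 0.237385
Of this, 0.055167 comes from 0.031221 + 0.023946 (the genuine neutron-flux excursion=true cases).
Hence the posterior is 0.055167/0.237385 ≈ 0.2324.

With the extra evidence:
Numerator (weight on configurations with genuine neutron-flux excursion): 0.744256*0.099 = 0.073681
Normalizer over all consistent configurations: 0.5392*0.901 + 0.744256*0.099 = 0.559500
Posterior = 0.073681 / 0.559500 ≈ 0.1317
Conditioning on stuck control-rod sensor lowers the posterior on genuine neutron-flux excursion: the classic explaining-away effect in a common-effect structure.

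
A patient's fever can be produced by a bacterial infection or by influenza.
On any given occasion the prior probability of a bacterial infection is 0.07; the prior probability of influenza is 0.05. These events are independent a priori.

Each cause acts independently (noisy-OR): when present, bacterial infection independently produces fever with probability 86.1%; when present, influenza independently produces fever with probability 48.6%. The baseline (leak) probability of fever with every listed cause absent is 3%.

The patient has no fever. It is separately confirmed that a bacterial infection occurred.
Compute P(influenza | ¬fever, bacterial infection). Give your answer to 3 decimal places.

P(influenza | ¬fever, bacterial infection) ≈ 0.026

Under noisy-OR, P(fever | causes) = 1 − (1−0.03)·∏(1−qᵢ) over the active causes.
For the numerator, keep only influenza=true terms: 0.069303*0.05 = 0.003465
Denominator P(¬fever | bacterial infection): 0.13483*0.95 + 0.069303*0.05 = 0.131553
P(influenza | ¬fever, bacterial infection) = 0.003465/0.131553 ≈ 0.026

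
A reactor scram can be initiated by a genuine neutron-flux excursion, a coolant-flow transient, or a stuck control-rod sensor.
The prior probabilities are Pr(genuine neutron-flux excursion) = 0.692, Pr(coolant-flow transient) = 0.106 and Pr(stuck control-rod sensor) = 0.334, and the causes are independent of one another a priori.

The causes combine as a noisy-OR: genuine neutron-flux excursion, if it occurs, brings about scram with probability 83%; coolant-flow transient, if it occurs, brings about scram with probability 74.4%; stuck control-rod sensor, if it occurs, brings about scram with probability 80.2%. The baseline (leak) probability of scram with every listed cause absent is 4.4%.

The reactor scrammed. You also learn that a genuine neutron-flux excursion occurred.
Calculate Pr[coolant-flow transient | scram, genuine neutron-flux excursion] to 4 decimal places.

Under noisy-OR, P(scram | causes) = 1 − (1−0.044)·∏(1−qᵢ) over the active causes.
P(scram | genuine neutron-flux excursion) = 0.83748×0.894×0.666 + 0.967821×0.894×0.334 + 0.958395×0.106×0.666 + 0.991762×0.106×0.334 = 0.498639 + 0.288987 + 0.067659 + 0.035112 = 0.890397
Restricting to configurations with coolant-flow transient present: 0.067659 + 0.035112 = 0.102771.
P(coolant-flow transient | scram, genuine neutron-flux excursion) = 0.102771 / 0.890397 ≈ 0.1154

Pr[coolant-flow transient | scram, genuine neutron-flux excursion] ≈ 0.1154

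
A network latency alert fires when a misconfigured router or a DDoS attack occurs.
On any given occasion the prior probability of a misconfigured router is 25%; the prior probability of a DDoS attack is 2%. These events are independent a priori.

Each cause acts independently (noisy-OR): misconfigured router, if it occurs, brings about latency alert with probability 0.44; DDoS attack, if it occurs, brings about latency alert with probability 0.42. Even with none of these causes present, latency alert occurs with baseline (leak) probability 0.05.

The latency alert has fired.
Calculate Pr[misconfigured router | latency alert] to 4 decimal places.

Under noisy-OR, P(latency alert | causes) = 1 − (1−0.05)·∏(1−qᵢ) over the active causes.
P(latency alert) = 0.05×0.75×0.98 + 0.449×0.75×0.02 + 0.468×0.25×0.98 + 0.69144×0.25×0.02 = 0.036750 + 0.006735 + 0.114660 + 0.003457 = 0.161602
Restricting to configurations with misconfigured router present: 0.114660 + 0.003457 = 0.118117.
P(misconfigured router | latency alert) = 0.118117 / 0.161602 ≈ 0.7309

Pr[misconfigured router | latency alert] ≈ 0.7309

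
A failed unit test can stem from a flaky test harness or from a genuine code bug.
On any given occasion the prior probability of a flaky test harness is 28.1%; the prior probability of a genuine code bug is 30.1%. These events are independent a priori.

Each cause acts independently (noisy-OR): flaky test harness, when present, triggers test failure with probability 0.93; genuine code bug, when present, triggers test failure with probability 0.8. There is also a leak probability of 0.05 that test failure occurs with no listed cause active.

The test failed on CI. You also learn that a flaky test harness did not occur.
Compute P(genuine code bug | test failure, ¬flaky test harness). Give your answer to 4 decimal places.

P(genuine code bug | test failure, ¬flaky test harness) ≈ 0.8746

Under noisy-OR, P(test failure | causes) = 1 − (1−0.05)·∏(1−qᵢ) over the active causes.
Sum P(test failure|·) weighted by the priors over both values of genuine code bug:
  P(test failure | ¬flaky test harness) = 0.05*0.699 + 0.81*0.301
        = 0.034950 + 0.243810 = 0.278760
The terms with genuine code bug present sum to 0.243810, so
  P(genuine code bug | test failure, ¬flaky test harness) = 0.243810 / 0.278760 ≈ 0.8746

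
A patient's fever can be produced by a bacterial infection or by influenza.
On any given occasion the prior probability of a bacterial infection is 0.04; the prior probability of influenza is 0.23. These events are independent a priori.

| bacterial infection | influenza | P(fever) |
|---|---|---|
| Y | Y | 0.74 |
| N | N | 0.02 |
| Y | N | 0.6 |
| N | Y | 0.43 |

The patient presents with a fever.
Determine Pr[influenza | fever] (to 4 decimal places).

For the numerator, keep only influenza=true terms: 0.094944 + 0.006808 = 0.101752
Normalizer over all consistent configurations: 0.02×0.96×0.77 + 0.43×0.96×0.23 + 0.6×0.04×0.77 + 0.74×0.04×0.23 = 0.135016
P(influenza | fever) = 0.101752/0.135016 ≈ 0.7536

Pr[influenza | fever] ≈ 0.7536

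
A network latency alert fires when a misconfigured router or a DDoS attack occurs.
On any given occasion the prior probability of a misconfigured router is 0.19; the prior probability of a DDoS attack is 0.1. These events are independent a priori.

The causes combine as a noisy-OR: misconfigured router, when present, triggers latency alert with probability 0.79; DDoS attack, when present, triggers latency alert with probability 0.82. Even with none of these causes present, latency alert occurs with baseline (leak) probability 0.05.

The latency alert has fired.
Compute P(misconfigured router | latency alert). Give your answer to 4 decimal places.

P(misconfigured router | latency alert) ≈ 0.5997

Under noisy-OR, P(latency alert | causes) = 1 − (1−0.05)·∏(1−qᵢ) over the active causes.
Numerator (weight on configurations with misconfigured router): 0.136886 + 0.018318 = 0.155204
The normalizing constant is 0.05×0.81×0.9 + 0.829×0.81×0.1 + 0.8005×0.19×0.9 + 0.96409×0.19×0.1 = 0.258803
P(misconfigured router | latency alert) = 0.155204/0.258803 ≈ 0.5997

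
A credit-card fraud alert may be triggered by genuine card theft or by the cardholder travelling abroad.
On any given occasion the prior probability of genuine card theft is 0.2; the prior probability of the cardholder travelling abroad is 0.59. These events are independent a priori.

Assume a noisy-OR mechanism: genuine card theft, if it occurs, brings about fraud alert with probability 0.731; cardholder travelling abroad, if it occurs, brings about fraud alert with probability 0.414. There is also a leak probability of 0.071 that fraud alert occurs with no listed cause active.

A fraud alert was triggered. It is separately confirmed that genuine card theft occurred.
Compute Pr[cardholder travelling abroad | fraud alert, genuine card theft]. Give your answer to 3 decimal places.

Pr[cardholder travelling abroad | fraud alert, genuine card theft] ≈ 0.621

Under noisy-OR, P(fraud alert | causes) = 1 − (1−0.071)·∏(1−qᵢ) over the active causes.
P(fraud alert | genuine card theft) = 0.750099*0.41 + 0.853558*0.59 = 0.307541 + 0.503599 = 0.811140
Of this, 0.503599 comes from 0.853558*0.59 (the cardholder travelling abroad=true cases).
Hence the posterior is 0.503599/0.811140 ≈ 0.621.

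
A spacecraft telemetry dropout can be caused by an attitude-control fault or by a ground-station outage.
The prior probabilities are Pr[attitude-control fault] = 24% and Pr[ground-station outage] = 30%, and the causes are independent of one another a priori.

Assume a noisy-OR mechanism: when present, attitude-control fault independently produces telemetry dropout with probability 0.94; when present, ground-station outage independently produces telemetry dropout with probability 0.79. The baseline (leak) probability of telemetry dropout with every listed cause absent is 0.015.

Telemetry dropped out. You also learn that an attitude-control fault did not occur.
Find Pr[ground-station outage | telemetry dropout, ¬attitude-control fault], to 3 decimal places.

Under noisy-OR, P(telemetry dropout | causes) = 1 − (1−0.015)·∏(1−qᵢ) over the active causes.
Enumerate both values of ground-station outage and weight by the priors:
  P(telemetry dropout | ¬attitude-control fault) = 0.015*0.7 + 0.79315*0.3
        = 0.010500 + 0.237945 = 0.248445
The terms with ground-station outage present sum to 0.237945, so
  P(ground-station outage | telemetry dropout, ¬attitude-control fault) = 0.237945 / 0.248445 ≈ 0.958

Pr[ground-station outage | telemetry dropout, ¬attitude-control fault] ≈ 0.958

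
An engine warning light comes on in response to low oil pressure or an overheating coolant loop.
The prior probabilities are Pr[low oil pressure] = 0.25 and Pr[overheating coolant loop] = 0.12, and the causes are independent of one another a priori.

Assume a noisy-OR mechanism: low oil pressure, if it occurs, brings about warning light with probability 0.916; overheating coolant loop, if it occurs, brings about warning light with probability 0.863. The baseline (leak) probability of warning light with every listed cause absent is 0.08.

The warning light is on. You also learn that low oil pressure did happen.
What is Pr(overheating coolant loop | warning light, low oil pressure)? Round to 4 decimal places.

Pr(overheating coolant loop | warning light, low oil pressure) ≈ 0.1276

Under noisy-OR, P(warning light | causes) = 1 − (1−0.08)·∏(1−qᵢ) over the active causes.
P(warning light | low oil pressure) = 0.92272·0.88 + 0.989413·0.12 = 0.811994 + 0.118730 = 0.930724
Restricting to configurations with overheating coolant loop present: 0.989413·0.12 = 0.118730.
P(overheating coolant loop | warning light, low oil pressure) = 0.118730 / 0.930724 ≈ 0.1276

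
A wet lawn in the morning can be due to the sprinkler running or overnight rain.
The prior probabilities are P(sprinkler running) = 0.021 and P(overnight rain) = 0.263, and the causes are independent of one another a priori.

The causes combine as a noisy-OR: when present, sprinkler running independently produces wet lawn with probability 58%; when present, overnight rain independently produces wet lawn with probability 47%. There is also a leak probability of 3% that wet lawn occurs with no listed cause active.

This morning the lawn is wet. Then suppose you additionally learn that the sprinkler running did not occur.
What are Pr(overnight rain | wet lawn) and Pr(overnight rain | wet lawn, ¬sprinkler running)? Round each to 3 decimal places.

Under noisy-OR, P(wet lawn | causes) = 1 − (1−0.03)·∏(1−qᵢ) over the active causes.
Enumerate the 4 (sprinkler running, overnight rain) configurations and weight by the priors:
  P(wet lawn) = 0.03*0.979*0.737 + 0.4859*0.979*0.263 + 0.5926*0.021*0.737 + 0.784078*0.021*0.263
        = 0.021646 + 0.125108 + 0.009172 + 0.004330 = 0.160256
The terms with overnight rain present sum to 0.129438, so
  P(overnight rain | wet lawn) = 0.129438 / 0.160256 ≈ 0.808

Now condition on the additional information:
P(wet lawn | ¬sprinkler running) = 0.03×0.737 + 0.4859×0.263 = 0.022110 + 0.127792 = 0.149902
Of this, 0.127792 comes from 0.4859×0.263 (the overnight rain=true cases).
So P(overnight rain | wet lawn, ¬sprinkler running) = 0.127792/0.149902 ≈ 0.853.
With sprinkler running excluded, overnight rain must carry more of the explanatory weight for the wet lawn.

Pr(overnight rain | wet lawn) ≈ 0.808; Pr(overnight rain | wet lawn, ¬sprinkler running) ≈ 0.853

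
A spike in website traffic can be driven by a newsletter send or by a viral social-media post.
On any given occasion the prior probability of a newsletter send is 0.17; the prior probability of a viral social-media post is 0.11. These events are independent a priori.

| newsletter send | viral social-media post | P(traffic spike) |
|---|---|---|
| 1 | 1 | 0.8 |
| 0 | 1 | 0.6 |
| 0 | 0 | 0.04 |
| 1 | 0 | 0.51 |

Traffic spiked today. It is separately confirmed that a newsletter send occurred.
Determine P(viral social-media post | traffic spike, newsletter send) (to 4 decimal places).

P(traffic spike | newsletter send) = 0.51×0.89 + 0.8×0.11 = 0.453900 + 0.088000 = 0.541900
The viral social-media post-present share is 0.8×0.11 = 0.088000.
P(viral social-media post | traffic spike, newsletter send) = 0.088000 / 0.541900 ≈ 0.1624

P(viral social-media post | traffic spike, newsletter send) ≈ 0.1624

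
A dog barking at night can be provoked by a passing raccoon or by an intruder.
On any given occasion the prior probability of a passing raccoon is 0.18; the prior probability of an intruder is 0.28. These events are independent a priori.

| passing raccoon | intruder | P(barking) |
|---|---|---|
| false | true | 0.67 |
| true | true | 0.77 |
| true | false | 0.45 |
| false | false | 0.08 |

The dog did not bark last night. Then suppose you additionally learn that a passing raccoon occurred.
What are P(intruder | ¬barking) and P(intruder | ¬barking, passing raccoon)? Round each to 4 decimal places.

P(intruder | ¬barking) ≈ 0.1245; P(intruder | ¬barking, passing raccoon) ≈ 0.1399

Enumerate the 4 (passing raccoon, intruder) configurations and weight by the priors:
  P(¬barking) = 0.92·0.82·0.72 + 0.33·0.82·0.28 + 0.55·0.18·0.72 + 0.23·0.18·0.28
        = 0.543168 + 0.075768 + 0.071280 + 0.011592 = 0.701808
Keeping only the intruder-present terms gives 0.087360, so
  P(intruder | ¬barking) = 0.087360 / 0.701808 ≈ 0.1245

With the extra evidence:
Sum P(¬barking|·) weighted by the priors over both values of intruder:
  P(¬barking | passing raccoon) = 0.55*0.72 + 0.23*0.28
        = 0.396000 + 0.064400 = 0.460400
Configurations with intruder contribute 0.064400, so
  P(intruder | ¬barking, passing raccoon) = 0.064400 / 0.460400 ≈ 0.1399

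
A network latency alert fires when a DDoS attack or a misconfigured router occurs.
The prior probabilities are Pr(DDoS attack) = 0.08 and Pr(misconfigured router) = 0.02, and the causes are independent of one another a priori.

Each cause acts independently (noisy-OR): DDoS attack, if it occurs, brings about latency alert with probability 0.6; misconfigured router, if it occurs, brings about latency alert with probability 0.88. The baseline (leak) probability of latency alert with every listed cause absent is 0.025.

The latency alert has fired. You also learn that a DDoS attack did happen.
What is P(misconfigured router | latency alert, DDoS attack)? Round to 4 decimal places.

P(misconfigured router | latency alert, DDoS attack) ≈ 0.0309

Under noisy-OR, P(latency alert | causes) = 1 − (1−0.025)·∏(1−qᵢ) over the active causes.
P(latency alert | DDoS attack) = 0.61×0.98 + 0.9532×0.02 = 0.597800 + 0.019064 = 0.616864
The misconfigured router-present share is 0.9532×0.02 = 0.019064.
P(misconfigured router | latency alert, DDoS attack) = 0.019064 / 0.616864 ≈ 0.0309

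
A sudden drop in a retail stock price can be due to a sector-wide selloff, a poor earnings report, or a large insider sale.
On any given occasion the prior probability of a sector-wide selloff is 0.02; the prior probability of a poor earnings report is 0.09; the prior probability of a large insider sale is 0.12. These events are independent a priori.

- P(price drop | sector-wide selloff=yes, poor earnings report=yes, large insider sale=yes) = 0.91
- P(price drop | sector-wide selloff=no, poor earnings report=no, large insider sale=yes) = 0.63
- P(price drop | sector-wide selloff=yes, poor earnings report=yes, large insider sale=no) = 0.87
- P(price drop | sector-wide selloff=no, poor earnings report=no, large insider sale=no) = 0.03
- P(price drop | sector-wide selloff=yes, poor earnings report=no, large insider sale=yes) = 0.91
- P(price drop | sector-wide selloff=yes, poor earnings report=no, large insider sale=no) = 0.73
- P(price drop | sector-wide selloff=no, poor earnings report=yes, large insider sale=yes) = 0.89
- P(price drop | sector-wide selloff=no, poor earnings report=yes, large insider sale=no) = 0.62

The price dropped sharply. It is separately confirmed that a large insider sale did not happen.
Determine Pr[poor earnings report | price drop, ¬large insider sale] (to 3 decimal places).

Sum P(price drop|·) weighted by the priors over the 4 (sector-wide selloff, poor earnings report) configurations:
  P(price drop | ¬large insider sale) = 0.03·0.98·0.91 + 0.62·0.98·0.09 + 0.73·0.02·0.91 + 0.87·0.02·0.09
        = 0.026754 + 0.054684 + 0.013286 + 0.001566 = 0.096290
Configurations with poor earnings report contribute 0.056250, so
  P(poor earnings report | price drop, ¬large insider sale) = 0.056250 / 0.096290 ≈ 0.584

Pr[poor earnings report | price drop, ¬large insider sale] ≈ 0.584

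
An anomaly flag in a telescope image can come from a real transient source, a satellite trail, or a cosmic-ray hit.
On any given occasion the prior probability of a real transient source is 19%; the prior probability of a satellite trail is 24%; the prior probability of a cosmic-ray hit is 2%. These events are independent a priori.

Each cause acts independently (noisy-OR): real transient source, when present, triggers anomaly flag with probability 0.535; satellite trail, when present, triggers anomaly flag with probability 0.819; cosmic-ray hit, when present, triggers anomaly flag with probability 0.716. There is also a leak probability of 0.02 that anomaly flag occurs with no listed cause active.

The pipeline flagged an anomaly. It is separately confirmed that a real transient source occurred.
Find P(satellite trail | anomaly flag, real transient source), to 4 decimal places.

P(satellite trail | anomaly flag, real transient source) ≈ 0.3450

Under noisy-OR, P(anomaly flag | causes) = 1 − (1−0.02)·∏(1−qᵢ) over the active causes.
Numerator (weight on configurations with satellite trail): 0.215800 + 0.004688 = 0.220488
Normalizer over all consistent configurations: 0.5443·0.76·0.98 + 0.870581·0.76·0.02 + 0.917518·0.24·0.98 + 0.976575·0.24·0.02 = 0.639116
Posterior = 0.220488 / 0.639116 ≈ 0.3450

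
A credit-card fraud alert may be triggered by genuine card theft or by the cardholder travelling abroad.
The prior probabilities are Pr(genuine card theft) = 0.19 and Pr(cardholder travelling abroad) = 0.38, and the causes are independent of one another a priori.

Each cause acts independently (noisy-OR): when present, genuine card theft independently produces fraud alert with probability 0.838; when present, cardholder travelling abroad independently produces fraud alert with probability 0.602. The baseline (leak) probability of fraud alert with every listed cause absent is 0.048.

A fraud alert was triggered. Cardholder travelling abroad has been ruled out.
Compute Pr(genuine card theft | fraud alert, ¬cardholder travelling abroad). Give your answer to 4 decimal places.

Pr(genuine card theft | fraud alert, ¬cardholder travelling abroad) ≈ 0.8052

Under noisy-OR, P(fraud alert | causes) = 1 − (1−0.048)·∏(1−qᵢ) over the active causes.
P(fraud alert | ¬cardholder travelling abroad) = 0.048*0.81 + 0.845776*0.19 = 0.038880 + 0.160697 = 0.199577
The genuine card theft-present share is 0.845776*0.19 = 0.160697.
So P(genuine card theft | fraud alert, ¬cardholder travelling abroad) = 0.160697/0.199577 ≈ 0.8052.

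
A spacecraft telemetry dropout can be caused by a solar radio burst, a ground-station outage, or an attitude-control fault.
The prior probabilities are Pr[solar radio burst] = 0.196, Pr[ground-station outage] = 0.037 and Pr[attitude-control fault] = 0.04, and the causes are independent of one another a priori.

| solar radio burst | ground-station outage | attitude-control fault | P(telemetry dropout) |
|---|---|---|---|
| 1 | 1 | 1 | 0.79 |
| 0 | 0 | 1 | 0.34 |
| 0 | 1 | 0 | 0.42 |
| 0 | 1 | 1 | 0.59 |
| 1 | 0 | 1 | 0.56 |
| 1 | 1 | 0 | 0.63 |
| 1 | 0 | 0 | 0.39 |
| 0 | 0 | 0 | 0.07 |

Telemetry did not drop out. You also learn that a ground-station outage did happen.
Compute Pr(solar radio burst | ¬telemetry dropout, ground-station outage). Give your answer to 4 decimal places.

P(¬telemetry dropout | ground-station outage) = 0.58*0.804*0.96 + 0.41*0.804*0.04 + 0.37*0.196*0.96 + 0.21*0.196*0.04 = 0.447667 + 0.013186 + 0.069619 + 0.001646 = 0.532118
Restricting to configurations with solar radio burst present: 0.069619 + 0.001646 = 0.071265.
Hence the posterior is 0.071265/0.532118 ≈ 0.1339.

Pr(solar radio burst | ¬telemetry dropout, ground-station outage) ≈ 0.1339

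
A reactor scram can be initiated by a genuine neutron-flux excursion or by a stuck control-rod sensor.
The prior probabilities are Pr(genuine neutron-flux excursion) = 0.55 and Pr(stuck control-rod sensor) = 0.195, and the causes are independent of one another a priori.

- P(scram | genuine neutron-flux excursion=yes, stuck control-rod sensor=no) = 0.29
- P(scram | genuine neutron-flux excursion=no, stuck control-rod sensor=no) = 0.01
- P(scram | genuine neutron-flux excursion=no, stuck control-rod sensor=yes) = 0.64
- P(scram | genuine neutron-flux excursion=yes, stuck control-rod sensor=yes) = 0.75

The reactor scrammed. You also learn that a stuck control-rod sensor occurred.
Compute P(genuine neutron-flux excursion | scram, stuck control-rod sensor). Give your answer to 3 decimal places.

Weight on genuine neutron-flux excursion=true, given the evidence: 0.75×0.55 = 0.412500
The normalizing constant is 0.64×0.45 + 0.75×0.55 = 0.700500
P(genuine neutron-flux excursion | scram, stuck control-rod sensor) = 0.412500/0.700500 ≈ 0.589

P(genuine neutron-flux excursion | scram, stuck control-rod sensor) ≈ 0.589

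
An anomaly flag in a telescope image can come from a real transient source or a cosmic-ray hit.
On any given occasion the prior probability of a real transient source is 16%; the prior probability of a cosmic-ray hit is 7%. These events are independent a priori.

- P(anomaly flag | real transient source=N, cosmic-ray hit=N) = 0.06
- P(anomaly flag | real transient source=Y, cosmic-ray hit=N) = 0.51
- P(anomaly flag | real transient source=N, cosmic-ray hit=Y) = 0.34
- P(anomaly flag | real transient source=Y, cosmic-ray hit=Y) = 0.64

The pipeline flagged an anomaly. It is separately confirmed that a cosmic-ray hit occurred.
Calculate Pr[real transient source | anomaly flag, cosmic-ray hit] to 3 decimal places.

Pr[real transient source | anomaly flag, cosmic-ray hit] ≈ 0.264

P(anomaly flag | cosmic-ray hit) = 0.34×0.84 + 0.64×0.16 = 0.285600 + 0.102400 = 0.388000
The real transient source-present share is 0.64×0.16 = 0.102400.
Hence the posterior is 0.102400/0.388000 ≈ 0.264.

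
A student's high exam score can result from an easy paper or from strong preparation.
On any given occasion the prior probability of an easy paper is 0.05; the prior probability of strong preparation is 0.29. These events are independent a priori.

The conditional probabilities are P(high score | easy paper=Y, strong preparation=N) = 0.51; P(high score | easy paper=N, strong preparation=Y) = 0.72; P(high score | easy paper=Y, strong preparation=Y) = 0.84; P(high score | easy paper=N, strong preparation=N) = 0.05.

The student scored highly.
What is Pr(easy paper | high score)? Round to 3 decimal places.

P(high score) = 0.05*0.95*0.71 + 0.72*0.95*0.29 + 0.51*0.05*0.71 + 0.84*0.05*0.29 = 0.033725 + 0.198360 + 0.018105 + 0.012180 = 0.262370
Of this, 0.030285 comes from 0.018105 + 0.012180 (the easy paper=true cases).
P(easy paper | high score) = 0.030285 / 0.262370 ≈ 0.115

Pr(easy paper | high score) ≈ 0.115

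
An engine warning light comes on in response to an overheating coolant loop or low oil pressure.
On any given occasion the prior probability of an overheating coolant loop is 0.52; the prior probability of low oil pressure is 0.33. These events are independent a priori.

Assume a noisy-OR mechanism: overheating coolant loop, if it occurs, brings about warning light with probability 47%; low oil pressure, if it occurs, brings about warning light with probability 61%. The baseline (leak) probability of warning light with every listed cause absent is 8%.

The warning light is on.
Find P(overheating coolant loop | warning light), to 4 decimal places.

Under noisy-OR, P(warning light | causes) = 1 − (1−0.08)·∏(1−qᵢ) over the active causes.
Sum P(warning light|·) weighted by the priors over the 4 (overheating coolant loop, low oil pressure) configurations:
  P(warning light) = 0.08·0.48·0.67 + 0.6412·0.48·0.33 + 0.5124·0.52·0.67 + 0.809836·0.52·0.33
        = 0.025728 + 0.101566 + 0.178520 + 0.138968 = 0.444782
Keeping only the overheating coolant loop-present terms gives 0.317488, so
  P(overheating coolant loop | warning light) = 0.317488 / 0.444782 ≈ 0.7138

P(overheating coolant loop | warning light) ≈ 0.7138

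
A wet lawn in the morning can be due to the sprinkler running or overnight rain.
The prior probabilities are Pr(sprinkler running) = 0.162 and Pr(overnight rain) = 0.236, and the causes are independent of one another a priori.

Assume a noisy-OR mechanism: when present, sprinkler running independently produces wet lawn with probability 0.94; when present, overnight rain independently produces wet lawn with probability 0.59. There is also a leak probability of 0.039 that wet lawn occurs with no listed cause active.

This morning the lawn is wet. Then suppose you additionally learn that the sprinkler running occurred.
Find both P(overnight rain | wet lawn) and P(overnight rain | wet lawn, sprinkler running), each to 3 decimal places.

Under noisy-OR, P(wet lawn | causes) = 1 − (1−0.039)·∏(1−qᵢ) over the active causes.
By total probability over the 4 (sprinkler running, overnight rain) configurations:
  P(wet lawn) = 0.039·0.838·0.764 + 0.60599·0.838·0.236 + 0.94234·0.162·0.764 + 0.976359·0.162·0.236
        = 0.024969 + 0.119845 + 0.116632 + 0.037328 = 0.298774
Configurations with overnight rain contribute 0.157173, so
  P(overnight rain | wet lawn) = 0.157173 / 0.298774 ≈ 0.526

Now also conditioning on sprinkler running=true:
P(wet lawn | sprinkler running) = 0.94234×0.764 + 0.976359×0.236 = 0.719948 + 0.230421 = 0.950369
Restricting to configurations with overnight rain present: 0.976359×0.236 = 0.230421.
Hence the posterior is 0.230421/0.950369 ≈ 0.242.
— sprinkler running explains away the evidence for overnight rain.

P(overnight rain | wet lawn) ≈ 0.526; P(overnight rain | wet lawn, sprinkler running) ≈ 0.242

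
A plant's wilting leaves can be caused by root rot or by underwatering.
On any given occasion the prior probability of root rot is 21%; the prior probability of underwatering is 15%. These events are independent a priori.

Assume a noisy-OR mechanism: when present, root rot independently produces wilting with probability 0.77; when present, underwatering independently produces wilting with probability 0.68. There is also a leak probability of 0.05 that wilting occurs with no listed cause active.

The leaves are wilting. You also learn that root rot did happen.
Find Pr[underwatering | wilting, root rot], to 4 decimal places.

Under noisy-OR, P(wilting | causes) = 1 − (1−0.05)·∏(1−qᵢ) over the active causes.
For the numerator, keep only underwatering=true terms: 0.93008·0.15 = 0.139512
Denominator P(wilting | root rot): 0.7815·0.85 + 0.93008·0.15 = 0.803787
Posterior = 0.139512 / 0.803787 ≈ 0.1736

Pr[underwatering | wilting, root rot] ≈ 0.1736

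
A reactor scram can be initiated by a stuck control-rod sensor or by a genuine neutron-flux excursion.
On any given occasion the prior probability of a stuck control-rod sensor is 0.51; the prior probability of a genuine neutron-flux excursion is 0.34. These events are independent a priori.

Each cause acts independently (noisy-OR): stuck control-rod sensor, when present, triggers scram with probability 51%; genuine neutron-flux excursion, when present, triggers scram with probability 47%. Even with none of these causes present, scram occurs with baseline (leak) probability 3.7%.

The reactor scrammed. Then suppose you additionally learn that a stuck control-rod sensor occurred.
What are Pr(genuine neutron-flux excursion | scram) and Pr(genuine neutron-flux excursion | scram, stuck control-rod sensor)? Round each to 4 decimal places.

Pr(genuine neutron-flux excursion | scram) ≈ 0.5272; Pr(genuine neutron-flux excursion | scram, stuck control-rod sensor) ≈ 0.4225

Under noisy-OR, P(scram | causes) = 1 − (1−0.037)·∏(1−qᵢ) over the active causes.
Enumerate the 4 (stuck control-rod sensor, genuine neutron-flux excursion) configurations and weight by the priors:
  P(scram) = 0.037·0.49·0.66 + 0.48961·0.49·0.34 + 0.52813·0.51·0.66 + 0.749909·0.51·0.34
        = 0.011966 + 0.081569 + 0.177769 + 0.130034 = 0.401338
Keeping only the genuine neutron-flux excursion-present terms gives 0.211603, so
  P(genuine neutron-flux excursion | scram) = 0.211603 / 0.401338 ≈ 0.5272

Now also conditioning on stuck control-rod sensor=true:
For the numerator, keep only genuine neutron-flux excursion=true terms: 0.749909×0.34 = 0.254969
The normalizing constant is 0.52813×0.66 + 0.749909×0.34 = 0.603535
P(genuine neutron-flux excursion | scram, stuck control-rod sensor) = 0.254969/0.603535 ≈ 0.4225
The drop from 0.5272 to 0.4225 is the explaining-away (discounting) effect.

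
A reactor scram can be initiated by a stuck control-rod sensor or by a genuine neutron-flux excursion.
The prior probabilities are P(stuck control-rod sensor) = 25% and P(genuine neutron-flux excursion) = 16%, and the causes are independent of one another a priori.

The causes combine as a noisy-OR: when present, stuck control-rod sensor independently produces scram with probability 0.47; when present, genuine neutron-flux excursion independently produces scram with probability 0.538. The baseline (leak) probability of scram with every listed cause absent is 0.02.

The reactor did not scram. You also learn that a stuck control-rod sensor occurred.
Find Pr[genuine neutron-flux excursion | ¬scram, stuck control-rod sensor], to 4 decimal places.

Under noisy-OR, P(scram | causes) = 1 − (1−0.02)·∏(1−qᵢ) over the active causes.
P(¬scram | stuck control-rod sensor) = 0.5194×0.84 + 0.239963×0.16 = 0.436296 + 0.038394 = 0.474690
Of this, 0.038394 comes from 0.239963×0.16 (the genuine neutron-flux excursion=true cases).
Hence the posterior is 0.038394/0.474690 ≈ 0.0809.

Pr[genuine neutron-flux excursion | ¬scram, stuck control-rod sensor] ≈ 0.0809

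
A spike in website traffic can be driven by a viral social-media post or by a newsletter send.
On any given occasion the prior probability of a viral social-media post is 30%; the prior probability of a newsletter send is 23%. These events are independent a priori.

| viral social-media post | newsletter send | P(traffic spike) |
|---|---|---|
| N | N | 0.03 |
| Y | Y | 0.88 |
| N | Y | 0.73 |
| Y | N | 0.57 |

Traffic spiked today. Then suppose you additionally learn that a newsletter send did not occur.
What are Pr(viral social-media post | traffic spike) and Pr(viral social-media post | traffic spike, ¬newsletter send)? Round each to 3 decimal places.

Weight on viral social-media post=true, given the evidence: 0.131670 + 0.060720 = 0.192390
The normalizing constant is 0.03×0.7×0.77 + 0.73×0.7×0.23 + 0.57×0.3×0.77 + 0.88×0.3×0.23 = 0.326090
Posterior = 0.192390 / 0.326090 ≈ 0.590

Now also conditioning on newsletter send≠true:
P(traffic spike | ¬newsletter send) = 0.03·0.7 + 0.57·0.3 = 0.021000 + 0.171000 = 0.192000
The viral social-media post-present share is 0.57·0.3 = 0.171000.
Hence the posterior is 0.171000/0.192000 ≈ 0.891.
Ruling out newsletter send raises the posterior on viral social-media post — the flip side of explaining away.

Pr(viral social-media post | traffic spike) ≈ 0.590; Pr(viral social-media post | traffic spike, ¬newsletter send) ≈ 0.891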